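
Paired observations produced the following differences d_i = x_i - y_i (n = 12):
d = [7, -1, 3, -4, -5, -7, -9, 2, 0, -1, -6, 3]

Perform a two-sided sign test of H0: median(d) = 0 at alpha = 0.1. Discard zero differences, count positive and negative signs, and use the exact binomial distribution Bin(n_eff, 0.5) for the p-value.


Step 1: Discard zero differences. Original n = 12; n_eff = number of nonzero differences = 11.
Nonzero differences (with sign): +7, -1, +3, -4, -5, -7, -9, +2, -1, -6, +3
Step 2: Count signs: positive = 4, negative = 7.
Step 3: Under H0: P(positive) = 0.5, so the number of positives S ~ Bin(11, 0.5).
Step 4: Two-sided exact p-value = sum of Bin(11,0.5) probabilities at or below the observed probability = 0.548828.
Step 5: alpha = 0.1. fail to reject H0.

n_eff = 11, pos = 4, neg = 7, p = 0.548828, fail to reject H0.


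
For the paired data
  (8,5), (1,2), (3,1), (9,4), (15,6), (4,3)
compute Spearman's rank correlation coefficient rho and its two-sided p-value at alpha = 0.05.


Step 1: Rank x and y separately (midranks; no ties here).
rank(x): 8->4, 1->1, 3->2, 9->5, 15->6, 4->3
rank(y): 5->5, 2->2, 1->1, 4->4, 6->6, 3->3
Step 2: d_i = R_x(i) - R_y(i); compute d_i^2.
  (4-5)^2=1, (1-2)^2=1, (2-1)^2=1, (5-4)^2=1, (6-6)^2=0, (3-3)^2=0
sum(d^2) = 4.
Step 3: rho = 1 - 6*4 / (6*(6^2 - 1)) = 1 - 24/210 = 0.885714.
Step 4: Under H0, t = rho * sqrt((n-2)/(1-rho^2)) = 3.8158 ~ t(4).
Step 5: Two-sided p-value from the t-distribution with 4 df = 0.018845.
Step 6: alpha = 0.05. reject H0.

rho = 0.8857, p = 0.018845, reject H0 at alpha = 0.05.


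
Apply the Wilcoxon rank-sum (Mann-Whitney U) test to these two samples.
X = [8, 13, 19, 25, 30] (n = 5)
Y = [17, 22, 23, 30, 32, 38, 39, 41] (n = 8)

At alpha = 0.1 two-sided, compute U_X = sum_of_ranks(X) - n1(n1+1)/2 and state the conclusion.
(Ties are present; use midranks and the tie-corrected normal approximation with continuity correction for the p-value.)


Step 1: Combine and sort all 13 observations; assign midranks.
sorted (value, group): (8,X), (13,X), (17,Y), (19,X), (22,Y), (23,Y), (25,X), (30,X), (30,Y), (32,Y), (38,Y), (39,Y), (41,Y)
ranks: 8->1, 13->2, 17->3, 19->4, 22->5, 23->6, 25->7, 30->8.5, 30->8.5, 32->10, 38->11, 39->12, 41->13
Step 2: Rank sum for X: R1 = 1 + 2 + 4 + 7 + 8.5 = 22.5.
Step 3: U_X = R1 - n1(n1+1)/2 = 22.5 - 5*6/2 = 22.5 - 15 = 7.5.
       U_Y = n1*n2 - U_X = 40 - 7.5 = 32.5.
Step 4: Ties are present, so use the tie-corrected normal approximation (with continuity correction) for the p-value.
Step 5: p-value = 0.078571; compare to alpha = 0.1. reject H0.

U_X = 7.5, p = 0.078571, reject H0 at alpha = 0.1.


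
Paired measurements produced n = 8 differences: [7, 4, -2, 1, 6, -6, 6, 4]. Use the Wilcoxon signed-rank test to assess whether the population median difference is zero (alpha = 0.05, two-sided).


Step 1: Drop any zero differences (none here) and take |d_i|.
|d| = [7, 4, 2, 1, 6, 6, 6, 4]
Step 2: Midrank |d_i| (ties get averaged ranks).
ranks: |7|->8, |4|->3.5, |2|->2, |1|->1, |6|->6, |6|->6, |6|->6, |4|->3.5
Step 3: Attach original signs; sum ranks with positive sign and with negative sign.
W+ = 8 + 3.5 + 1 + 6 + 6 + 3.5 = 28
W- = 2 + 6 = 8
(Check: W+ + W- = 36 should equal n(n+1)/2 = 36.)
Step 4: Test statistic W = min(W+, W-) = 8.
Step 5: Ties in |d|, so use the tie-corrected normal approximation.
        E[W] = n(n+1)/4 = 8*9/4 = 18.
        Tie groups: |d|=4 (t=2), |d|=6 (t=3); sum(t^3 - t) = 30.
        Var[W] = n(n+1)(2n+1)/24 - sum(t^3-t)/48 = 1224/24 - 30/48 = 50.375.
        z = (W - E[W]) / sqrt(Var[W]) = (8 - 18) / 7.0975 = -1.4089.
        Two-sided p = 2*Phi(z) = 0.158853.
Step 6: alpha = 0.05. fail to reject H0.

W+ = 28, W- = 8, W = min = 8, p = 0.158853, fail to reject H0.


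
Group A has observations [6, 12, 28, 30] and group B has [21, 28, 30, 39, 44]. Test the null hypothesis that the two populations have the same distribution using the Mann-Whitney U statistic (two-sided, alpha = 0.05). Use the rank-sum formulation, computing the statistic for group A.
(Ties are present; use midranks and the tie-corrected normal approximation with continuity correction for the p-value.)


Step 1: Combine and sort all 9 observations; assign midranks.
sorted (value, group): (6,X), (12,X), (21,Y), (28,X), (28,Y), (30,X), (30,Y), (39,Y), (44,Y)
ranks: 6->1, 12->2, 21->3, 28->4.5, 28->4.5, 30->6.5, 30->6.5, 39->8, 44->9
Step 2: Rank sum for X: R1 = 1 + 2 + 4.5 + 6.5 = 14.
Step 3: U_X = R1 - n1(n1+1)/2 = 14 - 4*5/2 = 14 - 10 = 4.
       U_Y = n1*n2 - U_X = 20 - 4 = 16.
Step 4: Ties are present, so use the tie-corrected normal approximation (with continuity correction) for the p-value.
Step 5: p-value = 0.174277; compare to alpha = 0.05. fail to reject H0.

U_X = 4, p = 0.174277, fail to reject H0 at alpha = 0.05.


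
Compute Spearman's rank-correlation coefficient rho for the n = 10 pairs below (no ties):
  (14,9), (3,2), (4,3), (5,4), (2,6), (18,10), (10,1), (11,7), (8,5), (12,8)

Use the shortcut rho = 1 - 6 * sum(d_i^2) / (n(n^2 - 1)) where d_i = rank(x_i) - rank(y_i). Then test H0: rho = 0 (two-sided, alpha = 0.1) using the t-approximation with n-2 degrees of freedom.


Step 1: Rank x and y separately (midranks; no ties here).
rank(x): 14->9, 3->2, 4->3, 5->4, 2->1, 18->10, 10->6, 11->7, 8->5, 12->8
rank(y): 9->9, 2->2, 3->3, 4->4, 6->6, 10->10, 1->1, 7->7, 5->5, 8->8
Step 2: d_i = R_x(i) - R_y(i); compute d_i^2.
  (9-9)^2=0, (2-2)^2=0, (3-3)^2=0, (4-4)^2=0, (1-6)^2=25, (10-10)^2=0, (6-1)^2=25, (7-7)^2=0, (5-5)^2=0, (8-8)^2=0
sum(d^2) = 50.
Step 3: rho = 1 - 6*50 / (10*(10^2 - 1)) = 1 - 300/990 = 0.696970.
Step 4: Under H0, t = rho * sqrt((n-2)/(1-rho^2)) = 2.7490 ~ t(8).
Step 5: Two-sided p-value from the t-distribution with 8 df = 0.025097.
Step 6: alpha = 0.1. reject H0.

rho = 0.6970, p = 0.025097, reject H0 at alpha = 0.1.


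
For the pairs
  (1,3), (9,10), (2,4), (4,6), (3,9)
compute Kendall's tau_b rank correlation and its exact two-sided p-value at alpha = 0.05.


Step 1: Enumerate the 10 unordered pairs (i,j) with i<j and classify each by sign(x_j-x_i) * sign(y_j-y_i).
  (1,2):dx=+8,dy=+7->C; (1,3):dx=+1,dy=+1->C; (1,4):dx=+3,dy=+3->C; (1,5):dx=+2,dy=+6->C
  (2,3):dx=-7,dy=-6->C; (2,4):dx=-5,dy=-4->C; (2,5):dx=-6,dy=-1->C; (3,4):dx=+2,dy=+2->C
  (3,5):dx=+1,dy=+5->C; (4,5):dx=-1,dy=+3->D
Step 2: C = 9, D = 1, total pairs = 10.
Step 3: tau = (C - D)/(n(n-1)/2) = (9 - 1)/10 = 0.800000.
Step 4: Exact two-sided p-value (enumerate n! = 120 permutations of y under H0): p = 0.083333.
Step 5: alpha = 0.05. fail to reject H0.

tau_b = 0.8000 (C=9, D=1), p = 0.083333, fail to reject H0.


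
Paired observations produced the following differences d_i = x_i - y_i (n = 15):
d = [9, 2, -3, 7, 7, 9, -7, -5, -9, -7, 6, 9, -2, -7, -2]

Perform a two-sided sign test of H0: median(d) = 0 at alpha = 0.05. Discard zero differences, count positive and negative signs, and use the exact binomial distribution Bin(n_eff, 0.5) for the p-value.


Step 1: Discard zero differences. Original n = 15; n_eff = number of nonzero differences = 15.
Nonzero differences (with sign): +9, +2, -3, +7, +7, +9, -7, -5, -9, -7, +6, +9, -2, -7, -2
Step 2: Count signs: positive = 7, negative = 8.
Step 3: Under H0: P(positive) = 0.5, so the number of positives S ~ Bin(15, 0.5).
Step 4: Two-sided exact p-value = sum of Bin(15,0.5) probabilities at or below the observed probability = 1.000000.
Step 5: alpha = 0.05. fail to reject H0.

n_eff = 15, pos = 7, neg = 8, p = 1.000000, fail to reject H0.


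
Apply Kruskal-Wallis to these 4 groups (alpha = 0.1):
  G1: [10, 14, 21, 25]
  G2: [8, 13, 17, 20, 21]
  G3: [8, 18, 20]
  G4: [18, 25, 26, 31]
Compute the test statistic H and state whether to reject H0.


Step 1: Combine all N = 16 observations and assign midranks.
sorted (value, group, rank): (8,G2,1.5), (8,G3,1.5), (10,G1,3), (13,G2,4), (14,G1,5), (17,G2,6), (18,G3,7.5), (18,G4,7.5), (20,G2,9.5), (20,G3,9.5), (21,G1,11.5), (21,G2,11.5), (25,G1,13.5), (25,G4,13.5), (26,G4,15), (31,G4,16)
Step 2: Sum ranks within each group.
R_1 = 33 (n_1 = 4)
R_2 = 32.5 (n_2 = 5)
R_3 = 18.5 (n_3 = 3)
R_4 = 52 (n_4 = 4)
Step 3: H = 12/(N(N+1)) * sum(R_i^2/n_i) - 3(N+1)
     = 12/(16*17) * (33^2/4 + 32.5^2/5 + 18.5^2/3 + 52^2/4) - 3*17
     = 0.044118 * 1273.58 - 51
     = 5.187500.
Step 4: Ties present; correction factor C = 1 - 30/(16^3 - 16) = 0.992647. Corrected H = 5.187500 / 0.992647 = 5.225926.
Step 5: Under H0, H ~ chi^2(3); p-value = 0.155982.
Step 6: alpha = 0.1. fail to reject H0.

H = 5.2259, df = 3, p = 0.155982, fail to reject H0.


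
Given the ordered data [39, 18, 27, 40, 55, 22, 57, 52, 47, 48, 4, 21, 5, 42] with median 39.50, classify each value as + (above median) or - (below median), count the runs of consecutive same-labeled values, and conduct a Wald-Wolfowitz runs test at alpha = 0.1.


Step 1: Compute median = 39.50; label A = above, B = below.
Labels in order: BBBAABAAAABBBA  (n_A = 7, n_B = 7)
Step 2: Count runs R = 6.
Step 3: Under H0 (random ordering), E[R] = 2*n_A*n_B/(n_A+n_B) + 1 = 2*7*7/14 + 1 = 8.0000.
        Var[R] = 2*n_A*n_B*(2*n_A*n_B - n_A - n_B) / ((n_A+n_B)^2 * (n_A+n_B-1)) = 8232/2548 = 3.2308.
        SD[R] = 1.7974.
Step 4: Continuity-corrected z = (R + 0.5 - E[R]) / SD[R] = (6 + 0.5 - 8.0000) / 1.7974 = -0.8345.
Step 5: Two-sided p-value via normal approximation = 2*(1 - Phi(|z|)) = 0.403986.
Step 6: alpha = 0.1. fail to reject H0.

R = 6, z = -0.8345, p = 0.403986, fail to reject H0.


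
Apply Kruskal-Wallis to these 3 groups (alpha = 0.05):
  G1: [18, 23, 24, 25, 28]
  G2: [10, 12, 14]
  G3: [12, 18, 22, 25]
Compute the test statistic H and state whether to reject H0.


Step 1: Combine all N = 12 observations and assign midranks.
sorted (value, group, rank): (10,G2,1), (12,G2,2.5), (12,G3,2.5), (14,G2,4), (18,G1,5.5), (18,G3,5.5), (22,G3,7), (23,G1,8), (24,G1,9), (25,G1,10.5), (25,G3,10.5), (28,G1,12)
Step 2: Sum ranks within each group.
R_1 = 45 (n_1 = 5)
R_2 = 7.5 (n_2 = 3)
R_3 = 25.5 (n_3 = 4)
Step 3: H = 12/(N(N+1)) * sum(R_i^2/n_i) - 3(N+1)
     = 12/(12*13) * (45^2/5 + 7.5^2/3 + 25.5^2/4) - 3*13
     = 0.076923 * 586.312 - 39
     = 6.100962.
Step 4: Ties present; correction factor C = 1 - 18/(12^3 - 12) = 0.989510. Corrected H = 6.100962 / 0.989510 = 6.165636.
Step 5: Under H0, H ~ chi^2(2); p-value = 0.045830.
Step 6: alpha = 0.05. reject H0.

H = 6.1656, df = 2, p = 0.045830, reject H0.


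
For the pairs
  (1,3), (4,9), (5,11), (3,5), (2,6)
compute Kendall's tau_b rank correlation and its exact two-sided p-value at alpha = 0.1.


Step 1: Enumerate the 10 unordered pairs (i,j) with i<j and classify each by sign(x_j-x_i) * sign(y_j-y_i).
  (1,2):dx=+3,dy=+6->C; (1,3):dx=+4,dy=+8->C; (1,4):dx=+2,dy=+2->C; (1,5):dx=+1,dy=+3->C
  (2,3):dx=+1,dy=+2->C; (2,4):dx=-1,dy=-4->C; (2,5):dx=-2,dy=-3->C; (3,4):dx=-2,dy=-6->C
  (3,5):dx=-3,dy=-5->C; (4,5):dx=-1,dy=+1->D
Step 2: C = 9, D = 1, total pairs = 10.
Step 3: tau = (C - D)/(n(n-1)/2) = (9 - 1)/10 = 0.800000.
Step 4: Exact two-sided p-value (enumerate n! = 120 permutations of y under H0): p = 0.083333.
Step 5: alpha = 0.1. reject H0.

tau_b = 0.8000 (C=9, D=1), p = 0.083333, reject H0.


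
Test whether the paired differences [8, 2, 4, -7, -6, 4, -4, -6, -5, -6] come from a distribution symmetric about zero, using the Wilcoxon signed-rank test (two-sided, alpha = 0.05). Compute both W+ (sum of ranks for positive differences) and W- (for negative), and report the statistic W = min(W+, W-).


Step 1: Drop any zero differences (none here) and take |d_i|.
|d| = [8, 2, 4, 7, 6, 4, 4, 6, 5, 6]
Step 2: Midrank |d_i| (ties get averaged ranks).
ranks: |8|->10, |2|->1, |4|->3, |7|->9, |6|->7, |4|->3, |4|->3, |6|->7, |5|->5, |6|->7
Step 3: Attach original signs; sum ranks with positive sign and with negative sign.
W+ = 10 + 1 + 3 + 3 = 17
W- = 9 + 7 + 3 + 7 + 5 + 7 = 38
(Check: W+ + W- = 55 should equal n(n+1)/2 = 55.)
Step 4: Test statistic W = min(W+, W-) = 17.
Step 5: Ties in |d|, so use the tie-corrected normal approximation.
        E[W] = n(n+1)/4 = 10*11/4 = 27.5.
        Tie groups: |d|=4 (t=3), |d|=6 (t=3); sum(t^3 - t) = 48.
        Var[W] = n(n+1)(2n+1)/24 - sum(t^3-t)/48 = 2310/24 - 48/48 = 95.25.
        z = (W - E[W]) / sqrt(Var[W]) = (17 - 27.5) / 9.7596 = -1.0759.
        Two-sided p = 2*Phi(z) = 0.281989.
Step 6: alpha = 0.05. fail to reject H0.

W+ = 17, W- = 38, W = min = 17, p = 0.281989, fail to reject H0.


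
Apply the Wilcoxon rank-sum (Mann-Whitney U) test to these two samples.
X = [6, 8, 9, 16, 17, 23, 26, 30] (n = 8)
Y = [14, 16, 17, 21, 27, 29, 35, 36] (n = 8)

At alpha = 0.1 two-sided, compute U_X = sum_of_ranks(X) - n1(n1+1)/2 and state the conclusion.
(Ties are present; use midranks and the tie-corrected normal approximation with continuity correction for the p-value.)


Step 1: Combine and sort all 16 observations; assign midranks.
sorted (value, group): (6,X), (8,X), (9,X), (14,Y), (16,X), (16,Y), (17,X), (17,Y), (21,Y), (23,X), (26,X), (27,Y), (29,Y), (30,X), (35,Y), (36,Y)
ranks: 6->1, 8->2, 9->3, 14->4, 16->5.5, 16->5.5, 17->7.5, 17->7.5, 21->9, 23->10, 26->11, 27->12, 29->13, 30->14, 35->15, 36->16
Step 2: Rank sum for X: R1 = 1 + 2 + 3 + 5.5 + 7.5 + 10 + 11 + 14 = 54.
Step 3: U_X = R1 - n1(n1+1)/2 = 54 - 8*9/2 = 54 - 36 = 18.
       U_Y = n1*n2 - U_X = 64 - 18 = 46.
Step 4: Ties are present, so use the tie-corrected normal approximation (with continuity correction) for the p-value.
Step 5: p-value = 0.155645; compare to alpha = 0.1. fail to reject H0.

U_X = 18, p = 0.155645, fail to reject H0 at alpha = 0.1.


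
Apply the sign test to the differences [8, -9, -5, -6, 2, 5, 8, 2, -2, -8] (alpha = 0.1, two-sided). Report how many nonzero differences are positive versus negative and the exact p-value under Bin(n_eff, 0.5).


Step 1: Discard zero differences. Original n = 10; n_eff = number of nonzero differences = 10.
Nonzero differences (with sign): +8, -9, -5, -6, +2, +5, +8, +2, -2, -8
Step 2: Count signs: positive = 5, negative = 5.
Step 3: Under H0: P(positive) = 0.5, so the number of positives S ~ Bin(10, 0.5).
Step 4: Two-sided exact p-value = sum of Bin(10,0.5) probabilities at or below the observed probability = 1.000000.
Step 5: alpha = 0.1. fail to reject H0.

n_eff = 10, pos = 5, neg = 5, p = 1.000000, fail to reject H0.


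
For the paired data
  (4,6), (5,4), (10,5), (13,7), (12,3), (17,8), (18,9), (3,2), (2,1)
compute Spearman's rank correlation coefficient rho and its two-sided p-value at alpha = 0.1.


Step 1: Rank x and y separately (midranks; no ties here).
rank(x): 4->3, 5->4, 10->5, 13->7, 12->6, 17->8, 18->9, 3->2, 2->1
rank(y): 6->6, 4->4, 5->5, 7->7, 3->3, 8->8, 9->9, 2->2, 1->1
Step 2: d_i = R_x(i) - R_y(i); compute d_i^2.
  (3-6)^2=9, (4-4)^2=0, (5-5)^2=0, (7-7)^2=0, (6-3)^2=9, (8-8)^2=0, (9-9)^2=0, (2-2)^2=0, (1-1)^2=0
sum(d^2) = 18.
Step 3: rho = 1 - 6*18 / (9*(9^2 - 1)) = 1 - 108/720 = 0.850000.
Step 4: Under H0, t = rho * sqrt((n-2)/(1-rho^2)) = 4.2691 ~ t(7).
Step 5: Two-sided p-value from the t-distribution with 7 df = 0.003705.
Step 6: alpha = 0.1. reject H0.

rho = 0.8500, p = 0.003705, reject H0 at alpha = 0.1.


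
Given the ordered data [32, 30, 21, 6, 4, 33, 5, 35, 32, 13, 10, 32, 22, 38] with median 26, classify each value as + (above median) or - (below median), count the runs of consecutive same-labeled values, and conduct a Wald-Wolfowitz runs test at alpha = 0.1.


Step 1: Compute median = 26; label A = above, B = below.
Labels in order: AABBBABAABBABA  (n_A = 7, n_B = 7)
Step 2: Count runs R = 9.
Step 3: Under H0 (random ordering), E[R] = 2*n_A*n_B/(n_A+n_B) + 1 = 2*7*7/14 + 1 = 8.0000.
        Var[R] = 2*n_A*n_B*(2*n_A*n_B - n_A - n_B) / ((n_A+n_B)^2 * (n_A+n_B-1)) = 8232/2548 = 3.2308.
        SD[R] = 1.7974.
Step 4: Continuity-corrected z = (R - 0.5 - E[R]) / SD[R] = (9 - 0.5 - 8.0000) / 1.7974 = 0.2782.
Step 5: Two-sided p-value via normal approximation = 2*(1 - Phi(|z|)) = 0.780879.
Step 6: alpha = 0.1. fail to reject H0.

R = 9, z = 0.2782, p = 0.780879, fail to reject H0.


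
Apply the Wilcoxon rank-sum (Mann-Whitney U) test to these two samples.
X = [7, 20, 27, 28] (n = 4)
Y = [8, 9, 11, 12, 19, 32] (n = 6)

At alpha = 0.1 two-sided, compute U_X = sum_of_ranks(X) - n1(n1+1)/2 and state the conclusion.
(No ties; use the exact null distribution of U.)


Step 1: Combine and sort all 10 observations; assign midranks.
sorted (value, group): (7,X), (8,Y), (9,Y), (11,Y), (12,Y), (19,Y), (20,X), (27,X), (28,X), (32,Y)
ranks: 7->1, 8->2, 9->3, 11->4, 12->5, 19->6, 20->7, 27->8, 28->9, 32->10
Step 2: Rank sum for X: R1 = 1 + 7 + 8 + 9 = 25.
Step 3: U_X = R1 - n1(n1+1)/2 = 25 - 4*5/2 = 25 - 10 = 15.
       U_Y = n1*n2 - U_X = 24 - 15 = 9.
Step 4: No ties, so the exact null distribution of U (based on enumerating the C(10,4) = 210 equally likely rank assignments) gives the two-sided p-value.
Step 5: p-value = 0.609524; compare to alpha = 0.1. fail to reject H0.

U_X = 15, p = 0.609524, fail to reject H0 at alpha = 0.1.


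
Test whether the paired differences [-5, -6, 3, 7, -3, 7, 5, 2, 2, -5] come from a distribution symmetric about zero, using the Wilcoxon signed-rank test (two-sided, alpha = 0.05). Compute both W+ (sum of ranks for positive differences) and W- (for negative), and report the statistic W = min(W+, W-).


Step 1: Drop any zero differences (none here) and take |d_i|.
|d| = [5, 6, 3, 7, 3, 7, 5, 2, 2, 5]
Step 2: Midrank |d_i| (ties get averaged ranks).
ranks: |5|->6, |6|->8, |3|->3.5, |7|->9.5, |3|->3.5, |7|->9.5, |5|->6, |2|->1.5, |2|->1.5, |5|->6
Step 3: Attach original signs; sum ranks with positive sign and with negative sign.
W+ = 3.5 + 9.5 + 9.5 + 6 + 1.5 + 1.5 = 31.5
W- = 6 + 8 + 3.5 + 6 = 23.5
(Check: W+ + W- = 55 should equal n(n+1)/2 = 55.)
Step 4: Test statistic W = min(W+, W-) = 23.5.
Step 5: Ties in |d|, so use the tie-corrected normal approximation.
        E[W] = n(n+1)/4 = 10*11/4 = 27.5.
        Tie groups: |d|=2 (t=2), |d|=3 (t=2), |d|=5 (t=3), |d|=7 (t=2); sum(t^3 - t) = 42.
        Var[W] = n(n+1)(2n+1)/24 - sum(t^3-t)/48 = 2310/24 - 42/48 = 95.375.
        z = (W - E[W]) / sqrt(Var[W]) = (23.5 - 27.5) / 9.7660 = -0.4096.
        Two-sided p = 2*Phi(z) = 0.682111.
Step 6: alpha = 0.05. fail to reject H0.

W+ = 31.5, W- = 23.5, W = min = 23.5, p = 0.682111, fail to reject H0.


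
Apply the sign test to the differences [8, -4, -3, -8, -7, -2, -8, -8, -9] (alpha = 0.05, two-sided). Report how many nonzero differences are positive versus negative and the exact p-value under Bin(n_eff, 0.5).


Step 1: Discard zero differences. Original n = 9; n_eff = number of nonzero differences = 9.
Nonzero differences (with sign): +8, -4, -3, -8, -7, -2, -8, -8, -9
Step 2: Count signs: positive = 1, negative = 8.
Step 3: Under H0: P(positive) = 0.5, so the number of positives S ~ Bin(9, 0.5).
Step 4: Two-sided exact p-value = sum of Bin(9,0.5) probabilities at or below the observed probability = 0.039062.
Step 5: alpha = 0.05. reject H0.

n_eff = 9, pos = 1, neg = 8, p = 0.039062, reject H0.


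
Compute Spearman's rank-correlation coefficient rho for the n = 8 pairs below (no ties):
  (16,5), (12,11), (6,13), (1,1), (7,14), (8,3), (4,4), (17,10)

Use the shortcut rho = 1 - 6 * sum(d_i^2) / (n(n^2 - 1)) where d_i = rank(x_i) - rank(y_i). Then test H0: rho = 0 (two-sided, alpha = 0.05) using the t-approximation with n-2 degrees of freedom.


Step 1: Rank x and y separately (midranks; no ties here).
rank(x): 16->7, 12->6, 6->3, 1->1, 7->4, 8->5, 4->2, 17->8
rank(y): 5->4, 11->6, 13->7, 1->1, 14->8, 3->2, 4->3, 10->5
Step 2: d_i = R_x(i) - R_y(i); compute d_i^2.
  (7-4)^2=9, (6-6)^2=0, (3-7)^2=16, (1-1)^2=0, (4-8)^2=16, (5-2)^2=9, (2-3)^2=1, (8-5)^2=9
sum(d^2) = 60.
Step 3: rho = 1 - 6*60 / (8*(8^2 - 1)) = 1 - 360/504 = 0.285714.
Step 4: Under H0, t = rho * sqrt((n-2)/(1-rho^2)) = 0.7303 ~ t(6).
Step 5: Two-sided p-value from the t-distribution with 6 df = 0.492726.
Step 6: alpha = 0.05. fail to reject H0.

rho = 0.2857, p = 0.492726, fail to reject H0 at alpha = 0.05.


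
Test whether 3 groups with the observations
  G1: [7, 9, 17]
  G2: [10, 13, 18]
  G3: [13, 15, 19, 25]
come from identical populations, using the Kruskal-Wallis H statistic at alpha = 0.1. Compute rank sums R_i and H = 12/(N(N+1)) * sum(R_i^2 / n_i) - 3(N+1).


Step 1: Combine all N = 10 observations and assign midranks.
sorted (value, group, rank): (7,G1,1), (9,G1,2), (10,G2,3), (13,G2,4.5), (13,G3,4.5), (15,G3,6), (17,G1,7), (18,G2,8), (19,G3,9), (25,G3,10)
Step 2: Sum ranks within each group.
R_1 = 10 (n_1 = 3)
R_2 = 15.5 (n_2 = 3)
R_3 = 29.5 (n_3 = 4)
Step 3: H = 12/(N(N+1)) * sum(R_i^2/n_i) - 3(N+1)
     = 12/(10*11) * (10^2/3 + 15.5^2/3 + 29.5^2/4) - 3*11
     = 0.109091 * 330.979 - 33
     = 3.106818.
Step 4: Ties present; correction factor C = 1 - 6/(10^3 - 10) = 0.993939. Corrected H = 3.106818 / 0.993939 = 3.125762.
Step 5: Under H0, H ~ chi^2(2); p-value = 0.209532.
Step 6: alpha = 0.1. fail to reject H0.

H = 3.1258, df = 2, p = 0.209532, fail to reject H0.


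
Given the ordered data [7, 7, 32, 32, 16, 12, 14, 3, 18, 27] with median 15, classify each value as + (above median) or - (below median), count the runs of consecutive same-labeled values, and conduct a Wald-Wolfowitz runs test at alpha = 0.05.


Step 1: Compute median = 15; label A = above, B = below.
Labels in order: BBAAABBBAA  (n_A = 5, n_B = 5)
Step 2: Count runs R = 4.
Step 3: Under H0 (random ordering), E[R] = 2*n_A*n_B/(n_A+n_B) + 1 = 2*5*5/10 + 1 = 6.0000.
        Var[R] = 2*n_A*n_B*(2*n_A*n_B - n_A - n_B) / ((n_A+n_B)^2 * (n_A+n_B-1)) = 2000/900 = 2.2222.
        SD[R] = 1.4907.
Step 4: Continuity-corrected z = (R + 0.5 - E[R]) / SD[R] = (4 + 0.5 - 6.0000) / 1.4907 = -1.0062.
Step 5: Two-sided p-value via normal approximation = 2*(1 - Phi(|z|)) = 0.314305.
Step 6: alpha = 0.05. fail to reject H0.

R = 4, z = -1.0062, p = 0.314305, fail to reject H0.


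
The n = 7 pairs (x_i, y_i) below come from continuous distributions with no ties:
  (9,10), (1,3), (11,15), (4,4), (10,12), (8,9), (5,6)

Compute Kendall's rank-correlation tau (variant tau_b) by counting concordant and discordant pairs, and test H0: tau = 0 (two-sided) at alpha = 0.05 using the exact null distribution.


Step 1: Enumerate the 21 unordered pairs (i,j) with i<j and classify each by sign(x_j-x_i) * sign(y_j-y_i).
  (1,2):dx=-8,dy=-7->C; (1,3):dx=+2,dy=+5->C; (1,4):dx=-5,dy=-6->C; (1,5):dx=+1,dy=+2->C
  (1,6):dx=-1,dy=-1->C; (1,7):dx=-4,dy=-4->C; (2,3):dx=+10,dy=+12->C; (2,4):dx=+3,dy=+1->C
  (2,5):dx=+9,dy=+9->C; (2,6):dx=+7,dy=+6->C; (2,7):dx=+4,dy=+3->C; (3,4):dx=-7,dy=-11->C
  (3,5):dx=-1,dy=-3->C; (3,6):dx=-3,dy=-6->C; (3,7):dx=-6,dy=-9->C; (4,5):dx=+6,dy=+8->C
  (4,6):dx=+4,dy=+5->C; (4,7):dx=+1,dy=+2->C; (5,6):dx=-2,dy=-3->C; (5,7):dx=-5,dy=-6->C
  (6,7):dx=-3,dy=-3->C
Step 2: C = 21, D = 0, total pairs = 21.
Step 3: tau = (C - D)/(n(n-1)/2) = (21 - 0)/21 = 1.000000.
Step 4: Exact two-sided p-value (enumerate n! = 5040 permutations of y under H0): p = 0.000397.
Step 5: alpha = 0.05. reject H0.

tau_b = 1.0000 (C=21, D=0), p = 0.000397, reject H0.


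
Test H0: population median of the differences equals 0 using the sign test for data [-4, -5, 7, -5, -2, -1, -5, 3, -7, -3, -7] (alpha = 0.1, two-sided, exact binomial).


Step 1: Discard zero differences. Original n = 11; n_eff = number of nonzero differences = 11.
Nonzero differences (with sign): -4, -5, +7, -5, -2, -1, -5, +3, -7, -3, -7
Step 2: Count signs: positive = 2, negative = 9.
Step 3: Under H0: P(positive) = 0.5, so the number of positives S ~ Bin(11, 0.5).
Step 4: Two-sided exact p-value = sum of Bin(11,0.5) probabilities at or below the observed probability = 0.065430.
Step 5: alpha = 0.1. reject H0.

n_eff = 11, pos = 2, neg = 9, p = 0.065430, reject H0.


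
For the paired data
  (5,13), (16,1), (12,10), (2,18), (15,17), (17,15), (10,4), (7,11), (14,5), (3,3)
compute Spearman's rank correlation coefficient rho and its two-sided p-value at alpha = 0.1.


Step 1: Rank x and y separately (midranks; no ties here).
rank(x): 5->3, 16->9, 12->6, 2->1, 15->8, 17->10, 10->5, 7->4, 14->7, 3->2
rank(y): 13->7, 1->1, 10->5, 18->10, 17->9, 15->8, 4->3, 11->6, 5->4, 3->2
Step 2: d_i = R_x(i) - R_y(i); compute d_i^2.
  (3-7)^2=16, (9-1)^2=64, (6-5)^2=1, (1-10)^2=81, (8-9)^2=1, (10-8)^2=4, (5-3)^2=4, (4-6)^2=4, (7-4)^2=9, (2-2)^2=0
sum(d^2) = 184.
Step 3: rho = 1 - 6*184 / (10*(10^2 - 1)) = 1 - 1104/990 = -0.115152.
Step 4: Under H0, t = rho * sqrt((n-2)/(1-rho^2)) = -0.3279 ~ t(8).
Step 5: Two-sided p-value from the t-distribution with 8 df = 0.751420.
Step 6: alpha = 0.1. fail to reject H0.

rho = -0.1152, p = 0.751420, fail to reject H0 at alpha = 0.1.


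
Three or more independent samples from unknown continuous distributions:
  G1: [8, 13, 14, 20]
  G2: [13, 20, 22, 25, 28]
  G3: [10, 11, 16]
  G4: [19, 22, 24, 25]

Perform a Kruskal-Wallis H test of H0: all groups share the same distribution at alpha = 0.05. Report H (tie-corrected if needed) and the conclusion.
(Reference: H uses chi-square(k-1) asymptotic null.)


Step 1: Combine all N = 16 observations and assign midranks.
sorted (value, group, rank): (8,G1,1), (10,G3,2), (11,G3,3), (13,G1,4.5), (13,G2,4.5), (14,G1,6), (16,G3,7), (19,G4,8), (20,G1,9.5), (20,G2,9.5), (22,G2,11.5), (22,G4,11.5), (24,G4,13), (25,G2,14.5), (25,G4,14.5), (28,G2,16)
Step 2: Sum ranks within each group.
R_1 = 21 (n_1 = 4)
R_2 = 56 (n_2 = 5)
R_3 = 12 (n_3 = 3)
R_4 = 47 (n_4 = 4)
Step 3: H = 12/(N(N+1)) * sum(R_i^2/n_i) - 3(N+1)
     = 12/(16*17) * (21^2/4 + 56^2/5 + 12^2/3 + 47^2/4) - 3*17
     = 0.044118 * 1337.7 - 51
     = 8.016176.
Step 4: Ties present; correction factor C = 1 - 24/(16^3 - 16) = 0.994118. Corrected H = 8.016176 / 0.994118 = 8.063609.
Step 5: Under H0, H ~ chi^2(3); p-value = 0.044715.
Step 6: alpha = 0.05. reject H0.

H = 8.0636, df = 3, p = 0.044715, reject H0.


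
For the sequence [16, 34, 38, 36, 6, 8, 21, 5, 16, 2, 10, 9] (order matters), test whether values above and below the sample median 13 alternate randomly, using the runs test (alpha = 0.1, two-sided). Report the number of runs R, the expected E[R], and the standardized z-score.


Step 1: Compute median = 13; label A = above, B = below.
Labels in order: AAAABBABABBB  (n_A = 6, n_B = 6)
Step 2: Count runs R = 6.
Step 3: Under H0 (random ordering), E[R] = 2*n_A*n_B/(n_A+n_B) + 1 = 2*6*6/12 + 1 = 7.0000.
        Var[R] = 2*n_A*n_B*(2*n_A*n_B - n_A - n_B) / ((n_A+n_B)^2 * (n_A+n_B-1)) = 4320/1584 = 2.7273.
        SD[R] = 1.6514.
Step 4: Continuity-corrected z = (R + 0.5 - E[R]) / SD[R] = (6 + 0.5 - 7.0000) / 1.6514 = -0.3028.
Step 5: Two-sided p-value via normal approximation = 2*(1 - Phi(|z|)) = 0.762069.
Step 6: alpha = 0.1. fail to reject H0.

R = 6, z = -0.3028, p = 0.762069, fail to reject H0.


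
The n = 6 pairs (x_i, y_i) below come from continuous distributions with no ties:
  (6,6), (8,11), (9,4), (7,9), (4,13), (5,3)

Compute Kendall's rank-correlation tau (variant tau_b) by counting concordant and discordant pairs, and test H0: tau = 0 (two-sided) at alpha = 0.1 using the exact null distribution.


Step 1: Enumerate the 15 unordered pairs (i,j) with i<j and classify each by sign(x_j-x_i) * sign(y_j-y_i).
  (1,2):dx=+2,dy=+5->C; (1,3):dx=+3,dy=-2->D; (1,4):dx=+1,dy=+3->C; (1,5):dx=-2,dy=+7->D
  (1,6):dx=-1,dy=-3->C; (2,3):dx=+1,dy=-7->D; (2,4):dx=-1,dy=-2->C; (2,5):dx=-4,dy=+2->D
  (2,6):dx=-3,dy=-8->C; (3,4):dx=-2,dy=+5->D; (3,5):dx=-5,dy=+9->D; (3,6):dx=-4,dy=-1->C
  (4,5):dx=-3,dy=+4->D; (4,6):dx=-2,dy=-6->C; (5,6):dx=+1,dy=-10->D
Step 2: C = 7, D = 8, total pairs = 15.
Step 3: tau = (C - D)/(n(n-1)/2) = (7 - 8)/15 = -0.066667.
Step 4: Exact two-sided p-value (enumerate n! = 720 permutations of y under H0): p = 1.000000.
Step 5: alpha = 0.1. fail to reject H0.

tau_b = -0.0667 (C=7, D=8), p = 1.000000, fail to reject H0.


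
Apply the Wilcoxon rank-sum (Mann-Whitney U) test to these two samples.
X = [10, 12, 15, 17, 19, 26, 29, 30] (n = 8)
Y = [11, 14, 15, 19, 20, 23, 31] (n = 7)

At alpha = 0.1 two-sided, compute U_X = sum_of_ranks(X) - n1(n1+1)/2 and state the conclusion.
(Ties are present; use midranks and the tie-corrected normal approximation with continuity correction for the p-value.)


Step 1: Combine and sort all 15 observations; assign midranks.
sorted (value, group): (10,X), (11,Y), (12,X), (14,Y), (15,X), (15,Y), (17,X), (19,X), (19,Y), (20,Y), (23,Y), (26,X), (29,X), (30,X), (31,Y)
ranks: 10->1, 11->2, 12->3, 14->4, 15->5.5, 15->5.5, 17->7, 19->8.5, 19->8.5, 20->10, 23->11, 26->12, 29->13, 30->14, 31->15
Step 2: Rank sum for X: R1 = 1 + 3 + 5.5 + 7 + 8.5 + 12 + 13 + 14 = 64.
Step 3: U_X = R1 - n1(n1+1)/2 = 64 - 8*9/2 = 64 - 36 = 28.
       U_Y = n1*n2 - U_X = 56 - 28 = 28.
Step 4: Ties are present, so use the tie-corrected normal approximation (with continuity correction) for the p-value.
Step 5: p-value = 1.000000; compare to alpha = 0.1. fail to reject H0.

U_X = 28, p = 1.000000, fail to reject H0 at alpha = 0.1.


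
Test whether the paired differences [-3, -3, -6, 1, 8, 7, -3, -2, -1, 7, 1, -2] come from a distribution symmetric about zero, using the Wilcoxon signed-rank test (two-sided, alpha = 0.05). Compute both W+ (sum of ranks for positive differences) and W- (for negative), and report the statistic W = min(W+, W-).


Step 1: Drop any zero differences (none here) and take |d_i|.
|d| = [3, 3, 6, 1, 8, 7, 3, 2, 1, 7, 1, 2]
Step 2: Midrank |d_i| (ties get averaged ranks).
ranks: |3|->7, |3|->7, |6|->9, |1|->2, |8|->12, |7|->10.5, |3|->7, |2|->4.5, |1|->2, |7|->10.5, |1|->2, |2|->4.5
Step 3: Attach original signs; sum ranks with positive sign and with negative sign.
W+ = 2 + 12 + 10.5 + 10.5 + 2 = 37
W- = 7 + 7 + 9 + 7 + 4.5 + 2 + 4.5 = 41
(Check: W+ + W- = 78 should equal n(n+1)/2 = 78.)
Step 4: Test statistic W = min(W+, W-) = 37.
Step 5: Ties in |d|, so use the tie-corrected normal approximation.
        E[W] = n(n+1)/4 = 12*13/4 = 39.
        Tie groups: |d|=1 (t=3), |d|=2 (t=2), |d|=3 (t=3), |d|=7 (t=2); sum(t^3 - t) = 60.
        Var[W] = n(n+1)(2n+1)/24 - sum(t^3-t)/48 = 3900/24 - 60/48 = 161.25.
        z = (W - E[W]) / sqrt(Var[W]) = (37 - 39) / 12.6984 = -0.1575.
        Two-sided p = 2*Phi(z) = 0.874851.
Step 6: alpha = 0.05. fail to reject H0.

W+ = 37, W- = 41, W = min = 37, p = 0.874851, fail to reject H0.


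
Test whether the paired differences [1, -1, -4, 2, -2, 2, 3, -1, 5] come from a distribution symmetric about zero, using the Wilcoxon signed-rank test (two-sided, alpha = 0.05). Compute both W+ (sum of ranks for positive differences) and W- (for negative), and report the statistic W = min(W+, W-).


Step 1: Drop any zero differences (none here) and take |d_i|.
|d| = [1, 1, 4, 2, 2, 2, 3, 1, 5]
Step 2: Midrank |d_i| (ties get averaged ranks).
ranks: |1|->2, |1|->2, |4|->8, |2|->5, |2|->5, |2|->5, |3|->7, |1|->2, |5|->9
Step 3: Attach original signs; sum ranks with positive sign and with negative sign.
W+ = 2 + 5 + 5 + 7 + 9 = 28
W- = 2 + 8 + 5 + 2 = 17
(Check: W+ + W- = 45 should equal n(n+1)/2 = 45.)
Step 4: Test statistic W = min(W+, W-) = 17.
Step 5: Ties in |d|, so use the tie-corrected normal approximation.
        E[W] = n(n+1)/4 = 9*10/4 = 22.5.
        Tie groups: |d|=1 (t=3), |d|=2 (t=3); sum(t^3 - t) = 48.
        Var[W] = n(n+1)(2n+1)/24 - sum(t^3-t)/48 = 1710/24 - 48/48 = 70.25.
        z = (W - E[W]) / sqrt(Var[W]) = (17 - 22.5) / 8.3815 = -0.6562.
        Two-sided p = 2*Phi(z) = 0.511692.
Step 6: alpha = 0.05. fail to reject H0.

W+ = 28, W- = 17, W = min = 17, p = 0.511692, fail to reject H0.


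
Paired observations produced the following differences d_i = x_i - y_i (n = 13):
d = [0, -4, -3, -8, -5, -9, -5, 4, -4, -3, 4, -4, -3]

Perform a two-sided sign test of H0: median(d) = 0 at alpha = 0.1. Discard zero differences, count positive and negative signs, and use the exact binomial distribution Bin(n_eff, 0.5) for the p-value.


Step 1: Discard zero differences. Original n = 13; n_eff = number of nonzero differences = 12.
Nonzero differences (with sign): -4, -3, -8, -5, -9, -5, +4, -4, -3, +4, -4, -3
Step 2: Count signs: positive = 2, negative = 10.
Step 3: Under H0: P(positive) = 0.5, so the number of positives S ~ Bin(12, 0.5).
Step 4: Two-sided exact p-value = sum of Bin(12,0.5) probabilities at or below the observed probability = 0.038574.
Step 5: alpha = 0.1. reject H0.

n_eff = 12, pos = 2, neg = 10, p = 0.038574, reject H0.


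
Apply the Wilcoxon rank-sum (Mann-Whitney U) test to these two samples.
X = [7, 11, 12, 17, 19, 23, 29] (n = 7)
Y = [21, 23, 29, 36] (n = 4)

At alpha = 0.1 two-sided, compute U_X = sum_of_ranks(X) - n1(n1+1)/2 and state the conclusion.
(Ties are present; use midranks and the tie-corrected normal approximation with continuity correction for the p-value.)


Step 1: Combine and sort all 11 observations; assign midranks.
sorted (value, group): (7,X), (11,X), (12,X), (17,X), (19,X), (21,Y), (23,X), (23,Y), (29,X), (29,Y), (36,Y)
ranks: 7->1, 11->2, 12->3, 17->4, 19->5, 21->6, 23->7.5, 23->7.5, 29->9.5, 29->9.5, 36->11
Step 2: Rank sum for X: R1 = 1 + 2 + 3 + 4 + 5 + 7.5 + 9.5 = 32.
Step 3: U_X = R1 - n1(n1+1)/2 = 32 - 7*8/2 = 32 - 28 = 4.
       U_Y = n1*n2 - U_X = 28 - 4 = 24.
Step 4: Ties are present, so use the tie-corrected normal approximation (with continuity correction) for the p-value.
Step 5: p-value = 0.071302; compare to alpha = 0.1. reject H0.

U_X = 4, p = 0.071302, reject H0 at alpha = 0.1.


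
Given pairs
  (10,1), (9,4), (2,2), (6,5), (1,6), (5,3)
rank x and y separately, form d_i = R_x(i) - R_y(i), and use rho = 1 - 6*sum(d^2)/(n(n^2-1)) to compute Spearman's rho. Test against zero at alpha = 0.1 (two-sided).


Step 1: Rank x and y separately (midranks; no ties here).
rank(x): 10->6, 9->5, 2->2, 6->4, 1->1, 5->3
rank(y): 1->1, 4->4, 2->2, 5->5, 6->6, 3->3
Step 2: d_i = R_x(i) - R_y(i); compute d_i^2.
  (6-1)^2=25, (5-4)^2=1, (2-2)^2=0, (4-5)^2=1, (1-6)^2=25, (3-3)^2=0
sum(d^2) = 52.
Step 3: rho = 1 - 6*52 / (6*(6^2 - 1)) = 1 - 312/210 = -0.485714.
Step 4: Under H0, t = rho * sqrt((n-2)/(1-rho^2)) = -1.1113 ~ t(4).
Step 5: Two-sided p-value from the t-distribution with 4 df = 0.328723.
Step 6: alpha = 0.1. fail to reject H0.

rho = -0.4857, p = 0.328723, fail to reject H0 at alpha = 0.1.


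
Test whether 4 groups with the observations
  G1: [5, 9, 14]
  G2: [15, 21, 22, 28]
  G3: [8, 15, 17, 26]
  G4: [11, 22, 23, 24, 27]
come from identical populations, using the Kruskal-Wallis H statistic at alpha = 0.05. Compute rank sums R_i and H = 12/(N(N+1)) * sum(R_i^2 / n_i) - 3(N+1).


Step 1: Combine all N = 16 observations and assign midranks.
sorted (value, group, rank): (5,G1,1), (8,G3,2), (9,G1,3), (11,G4,4), (14,G1,5), (15,G2,6.5), (15,G3,6.5), (17,G3,8), (21,G2,9), (22,G2,10.5), (22,G4,10.5), (23,G4,12), (24,G4,13), (26,G3,14), (27,G4,15), (28,G2,16)
Step 2: Sum ranks within each group.
R_1 = 9 (n_1 = 3)
R_2 = 42 (n_2 = 4)
R_3 = 30.5 (n_3 = 4)
R_4 = 54.5 (n_4 = 5)
Step 3: H = 12/(N(N+1)) * sum(R_i^2/n_i) - 3(N+1)
     = 12/(16*17) * (9^2/3 + 42^2/4 + 30.5^2/4 + 54.5^2/5) - 3*17
     = 0.044118 * 1294.61 - 51
     = 6.115257.
Step 4: Ties present; correction factor C = 1 - 12/(16^3 - 16) = 0.997059. Corrected H = 6.115257 / 0.997059 = 6.133296.
Step 5: Under H0, H ~ chi^2(3); p-value = 0.105302.
Step 6: alpha = 0.05. fail to reject H0.

H = 6.1333, df = 3, p = 0.105302, fail to reject H0.


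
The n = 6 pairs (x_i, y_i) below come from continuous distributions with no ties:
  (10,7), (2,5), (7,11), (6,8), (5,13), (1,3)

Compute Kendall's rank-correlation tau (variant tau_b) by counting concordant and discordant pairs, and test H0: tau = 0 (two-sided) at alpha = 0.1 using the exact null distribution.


Step 1: Enumerate the 15 unordered pairs (i,j) with i<j and classify each by sign(x_j-x_i) * sign(y_j-y_i).
  (1,2):dx=-8,dy=-2->C; (1,3):dx=-3,dy=+4->D; (1,4):dx=-4,dy=+1->D; (1,5):dx=-5,dy=+6->D
  (1,6):dx=-9,dy=-4->C; (2,3):dx=+5,dy=+6->C; (2,4):dx=+4,dy=+3->C; (2,5):dx=+3,dy=+8->C
  (2,6):dx=-1,dy=-2->C; (3,4):dx=-1,dy=-3->C; (3,5):dx=-2,dy=+2->D; (3,6):dx=-6,dy=-8->C
  (4,5):dx=-1,dy=+5->D; (4,6):dx=-5,dy=-5->C; (5,6):dx=-4,dy=-10->C
Step 2: C = 10, D = 5, total pairs = 15.
Step 3: tau = (C - D)/(n(n-1)/2) = (10 - 5)/15 = 0.333333.
Step 4: Exact two-sided p-value (enumerate n! = 720 permutations of y under H0): p = 0.469444.
Step 5: alpha = 0.1. fail to reject H0.

tau_b = 0.3333 (C=10, D=5), p = 0.469444, fail to reject H0.


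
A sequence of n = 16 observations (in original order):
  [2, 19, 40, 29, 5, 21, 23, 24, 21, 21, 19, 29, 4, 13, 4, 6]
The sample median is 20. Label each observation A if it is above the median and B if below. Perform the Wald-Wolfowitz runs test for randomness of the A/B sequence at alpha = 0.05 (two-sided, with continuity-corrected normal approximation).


Step 1: Compute median = 20; label A = above, B = below.
Labels in order: BBAABAAAAABABBBB  (n_A = 8, n_B = 8)
Step 2: Count runs R = 7.
Step 3: Under H0 (random ordering), E[R] = 2*n_A*n_B/(n_A+n_B) + 1 = 2*8*8/16 + 1 = 9.0000.
        Var[R] = 2*n_A*n_B*(2*n_A*n_B - n_A - n_B) / ((n_A+n_B)^2 * (n_A+n_B-1)) = 14336/3840 = 3.7333.
        SD[R] = 1.9322.
Step 4: Continuity-corrected z = (R + 0.5 - E[R]) / SD[R] = (7 + 0.5 - 9.0000) / 1.9322 = -0.7763.
Step 5: Two-sided p-value via normal approximation = 2*(1 - Phi(|z|)) = 0.437558.
Step 6: alpha = 0.05. fail to reject H0.

R = 7, z = -0.7763, p = 0.437558, fail to reject H0.


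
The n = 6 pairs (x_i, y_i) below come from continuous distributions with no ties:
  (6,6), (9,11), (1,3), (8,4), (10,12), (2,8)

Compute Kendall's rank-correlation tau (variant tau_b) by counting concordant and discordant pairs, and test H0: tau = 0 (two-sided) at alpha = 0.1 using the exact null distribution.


Step 1: Enumerate the 15 unordered pairs (i,j) with i<j and classify each by sign(x_j-x_i) * sign(y_j-y_i).
  (1,2):dx=+3,dy=+5->C; (1,3):dx=-5,dy=-3->C; (1,4):dx=+2,dy=-2->D; (1,5):dx=+4,dy=+6->C
  (1,6):dx=-4,dy=+2->D; (2,3):dx=-8,dy=-8->C; (2,4):dx=-1,dy=-7->C; (2,5):dx=+1,dy=+1->C
  (2,6):dx=-7,dy=-3->C; (3,4):dx=+7,dy=+1->C; (3,5):dx=+9,dy=+9->C; (3,6):dx=+1,dy=+5->C
  (4,5):dx=+2,dy=+8->C; (4,6):dx=-6,dy=+4->D; (5,6):dx=-8,dy=-4->C
Step 2: C = 12, D = 3, total pairs = 15.
Step 3: tau = (C - D)/(n(n-1)/2) = (12 - 3)/15 = 0.600000.
Step 4: Exact two-sided p-value (enumerate n! = 720 permutations of y under H0): p = 0.136111.
Step 5: alpha = 0.1. fail to reject H0.

tau_b = 0.6000 (C=12, D=3), p = 0.136111, fail to reject H0.


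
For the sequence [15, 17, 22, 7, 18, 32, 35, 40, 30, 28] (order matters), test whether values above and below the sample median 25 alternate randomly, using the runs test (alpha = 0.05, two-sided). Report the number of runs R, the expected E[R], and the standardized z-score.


Step 1: Compute median = 25; label A = above, B = below.
Labels in order: BBBBBAAAAA  (n_A = 5, n_B = 5)
Step 2: Count runs R = 2.
Step 3: Under H0 (random ordering), E[R] = 2*n_A*n_B/(n_A+n_B) + 1 = 2*5*5/10 + 1 = 6.0000.
        Var[R] = 2*n_A*n_B*(2*n_A*n_B - n_A - n_B) / ((n_A+n_B)^2 * (n_A+n_B-1)) = 2000/900 = 2.2222.
        SD[R] = 1.4907.
Step 4: Continuity-corrected z = (R + 0.5 - E[R]) / SD[R] = (2 + 0.5 - 6.0000) / 1.4907 = -2.3479.
Step 5: Two-sided p-value via normal approximation = 2*(1 - Phi(|z|)) = 0.018881.
Step 6: alpha = 0.05. reject H0.

R = 2, z = -2.3479, p = 0.018881, reject H0.


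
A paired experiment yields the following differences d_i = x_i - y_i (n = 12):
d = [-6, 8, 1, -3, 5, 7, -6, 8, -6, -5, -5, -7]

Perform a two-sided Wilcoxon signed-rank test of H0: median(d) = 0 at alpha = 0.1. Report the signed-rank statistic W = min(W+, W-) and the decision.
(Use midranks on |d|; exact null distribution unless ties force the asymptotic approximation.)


Step 1: Drop any zero differences (none here) and take |d_i|.
|d| = [6, 8, 1, 3, 5, 7, 6, 8, 6, 5, 5, 7]
Step 2: Midrank |d_i| (ties get averaged ranks).
ranks: |6|->7, |8|->11.5, |1|->1, |3|->2, |5|->4, |7|->9.5, |6|->7, |8|->11.5, |6|->7, |5|->4, |5|->4, |7|->9.5
Step 3: Attach original signs; sum ranks with positive sign and with negative sign.
W+ = 11.5 + 1 + 4 + 9.5 + 11.5 = 37.5
W- = 7 + 2 + 7 + 7 + 4 + 4 + 9.5 = 40.5
(Check: W+ + W- = 78 should equal n(n+1)/2 = 78.)
Step 4: Test statistic W = min(W+, W-) = 37.5.
Step 5: Ties in |d|, so use the tie-corrected normal approximation.
        E[W] = n(n+1)/4 = 12*13/4 = 39.
        Tie groups: |d|=5 (t=3), |d|=6 (t=3), |d|=7 (t=2), |d|=8 (t=2); sum(t^3 - t) = 60.
        Var[W] = n(n+1)(2n+1)/24 - sum(t^3-t)/48 = 3900/24 - 60/48 = 161.25.
        z = (W - E[W]) / sqrt(Var[W]) = (37.5 - 39) / 12.6984 = -0.1181.
        Two-sided p = 2*Phi(z) = 0.905969.
Step 6: alpha = 0.1. fail to reject H0.

W+ = 37.5, W- = 40.5, W = min = 37.5, p = 0.905969, fail to reject H0.
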